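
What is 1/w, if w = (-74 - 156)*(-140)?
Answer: 1/32200 ≈ 3.1056e-5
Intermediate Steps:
w = 32200 (w = -230*(-140) = 32200)
1/w = 1/32200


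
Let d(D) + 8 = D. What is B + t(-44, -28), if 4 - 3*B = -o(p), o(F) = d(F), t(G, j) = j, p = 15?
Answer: -73/3 ≈ -24.333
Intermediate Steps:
d(D) = -8 + D
o(F) = -8 + F
B = 11/3 (B = 4/3 - (-1)*(-8 + 15)/3 = 4/3 - (-1)*7/3 = 4/3 - 1/3*(-7) = 4/3 + 7/3 = 11/3 ≈ 3.6667)
B + t(-44, -28) = 11/3 - 28 = -73/3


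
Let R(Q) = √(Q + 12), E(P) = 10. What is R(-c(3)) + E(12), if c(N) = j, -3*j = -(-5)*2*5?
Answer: 10 + √258/3 ≈ 15.354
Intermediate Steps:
j = -50/3 (j = -(-(-5)*2)*5/3 = -(-5*(-2))*5/3 = -10*5/3 = -⅓*50 = -50/3 ≈ -16.667)
c(N) = -50/3
R(Q) = √(12 + Q)
R(-c(3)) + E(12) = √(12 - 1*(-50/3)) + 10 = √(12 + 50/3) + 10 = √(86/3) + 10 = √258/3 + 10 = 10 + √258/3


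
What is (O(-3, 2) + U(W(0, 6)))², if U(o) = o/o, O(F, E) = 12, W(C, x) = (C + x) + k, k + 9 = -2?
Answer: 169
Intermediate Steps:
k = -11 (k = -9 - 2 = -11)
W(C, x) = -11 + C + x (W(C, x) = (C + x) - 11 = -11 + C + x)
U(o) = 1
(O(-3, 2) + U(W(0, 6)))² = (12 + 1)² = 13² = 169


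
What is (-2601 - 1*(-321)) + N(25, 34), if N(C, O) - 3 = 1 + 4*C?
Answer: -2176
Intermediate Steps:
N(C, O) = 4 + 4*C (N(C, O) = 3 + (1 + 4*C) = 4 + 4*C)
(-2601 - 1*(-321)) + N(25, 34) = (-2601 - 1*(-321)) + (4 + 4*25) = (-2601 + 321) + (4 + 100) = -2280 + 104 = -2176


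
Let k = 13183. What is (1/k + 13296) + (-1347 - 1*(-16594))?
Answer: 376282370/13183 ≈ 28543.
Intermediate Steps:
(1/k + 13296) + (-1347 - 1*(-16594)) = (1/13183 + 13296) + (-1347 - 1*(-16594)) = (1/13183 + 13296) + (-1347 + 16594) = 175281169/13183 + 15247 = 376282370/13183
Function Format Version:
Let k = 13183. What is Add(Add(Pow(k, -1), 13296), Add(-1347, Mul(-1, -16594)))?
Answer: Rational(376282370, 13183) ≈ 28543.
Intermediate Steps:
Add(Add(Pow(k, -1), 13296), Add(-1347, Mul(-1, -16594))) = Add(Add(Pow(13183, -1), 13296), Add(-1347, Mul(-1, -16594))) = Add(Add(Rational(1, 13183), 13296), Add(-1347, 16594)) = Add(Rational(175281169, 13183), 15247) = Rational(376282370, 13183)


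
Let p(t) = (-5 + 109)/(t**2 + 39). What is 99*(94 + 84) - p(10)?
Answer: 2449354/139 ≈ 17621.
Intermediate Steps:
p(t) = 104/(39 + t**2)
99*(94 + 84) - p(10) = 99*(94 + 84) - 104/(39 + 10**2) = 99*178 - 104/(39 + 100) = 17622 - 104/139 = 2449354/139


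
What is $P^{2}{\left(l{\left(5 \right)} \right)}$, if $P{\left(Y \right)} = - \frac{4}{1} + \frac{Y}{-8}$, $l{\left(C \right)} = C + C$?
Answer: $\frac{441}{16} \approx 27.563$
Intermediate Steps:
$l{\left(C \right)} = 2 C$
$P{\left(Y \right)} = -4 - \frac{Y}{8}$ ($P{\left(Y \right)} = \left(-4\right) 1 + Y \left(- \frac{1}{8}\right) = -4 - \frac{Y}{8}$)
$P^{2}{\left(l{\left(5 \right)} \right)} = \left(-4 - \frac{2 \cdot 5}{8}\right)^{2} = \left(-4 - \frac{5}{4}\right)^{2} = \left(- \frac{21}{4}\right)^{2} = \frac{441}{16}$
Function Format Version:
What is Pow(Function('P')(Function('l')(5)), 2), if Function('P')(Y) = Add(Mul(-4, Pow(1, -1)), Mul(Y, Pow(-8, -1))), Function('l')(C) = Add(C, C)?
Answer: Rational(441, 16) ≈ 27.563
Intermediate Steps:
Function('l')(C) = Mul(2, C)
Function('P')(Y) = Add(-4, Mul(Rational(-1, 8), Y)) (Function('P')(Y) = Add(Mul(-4, 1), Mul(Y, Rational(-1, 8))) = Add(-4, Mul(Rational(-1, 8), Y)))
Pow(Function('P')(Function('l')(5)), 2) = Pow(Add(-4, Mul(Rational(-1, 8), Mul(2, 5))), 2) = Pow(Add(-4, Mul(Rational(-1, 8), 10)), 2) = Pow(Add(-4, Rational(-5, 4)), 2) = Pow(Rational(-21, 4), 2) = Rational(441, 16)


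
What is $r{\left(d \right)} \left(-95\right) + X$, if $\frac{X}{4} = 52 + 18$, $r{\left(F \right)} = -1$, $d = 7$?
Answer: $375$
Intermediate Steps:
$X = 280$ ($X = 4 \left(52 + 18\right) = 4 \cdot 70 = 280$)
$r{\left(d \right)} \left(-95\right) + X = \left(-1\right) \left(-95\right) + 280 = 95 + 280 = 375$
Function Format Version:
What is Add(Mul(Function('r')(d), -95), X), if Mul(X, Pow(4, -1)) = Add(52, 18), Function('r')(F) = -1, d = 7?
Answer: 375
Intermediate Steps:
X = 280 (X = Mul(4, Add(52, 18)) = Mul(4, 70) = 280)
Add(Mul(Function('r')(d), -95), X) = Add(Mul(-1, -95), 280) = Add(95, 280) = 375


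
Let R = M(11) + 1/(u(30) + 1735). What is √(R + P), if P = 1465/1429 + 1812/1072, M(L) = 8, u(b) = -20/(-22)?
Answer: √31915319414585655/54573510 ≈ 3.2735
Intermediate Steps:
u(b) = 10/11 (u(b) = -20*(-1/22) = 10/11)
P = 1039957/382972 (P = 1465*(1/1429) + 1812*(1/1072) = 1465/1429 + 453/268 = 1039957/382972 ≈ 2.7155)
R = 152771/19095 (R = 8 + 1/(10/11 + 1735) = 8 + 1/(19095/11) = 8 + 11/19095 = 152771/19095 ≈ 8.0006)
√(R + P) = √(152771/19095 + 1039957/382972) = √(1169626781/109147020) = √31915319414585655/54573510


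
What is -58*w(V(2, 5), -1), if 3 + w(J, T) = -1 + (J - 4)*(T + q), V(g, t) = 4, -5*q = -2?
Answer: 232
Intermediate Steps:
q = ⅖ (q = -⅕*(-2) = ⅖ ≈ 0.40000)
w(J, T) = -4 + (-4 + J)*(⅖ + T) (w(J, T) = -3 + (-1 + (J - 4)*(T + ⅖)) = -3 + (-1 + (-4 + J)*(⅖ + T)) = -4 + (-4 + J)*(⅖ + T))
-58*w(V(2, 5), -1) = -58*(-28/5 - 4*(-1) + (⅖)*4 + 4*(-1)) = -58*(-28/5 + 4 + 8/5 - 4) = -58*(-4) = -1*(-232) = 232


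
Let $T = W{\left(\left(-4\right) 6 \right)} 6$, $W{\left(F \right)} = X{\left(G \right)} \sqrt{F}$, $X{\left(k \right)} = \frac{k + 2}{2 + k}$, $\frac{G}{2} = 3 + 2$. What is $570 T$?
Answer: $6840 i \sqrt{6} \approx 16755.0 i$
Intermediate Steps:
$G = 10$ ($G = 2 \left(3 + 2\right) = 2 \cdot 5 = 10$)
$X{\left(k \right)} = 1$ ($X{\left(k \right)} = \frac{2 + k}{2 + k} = 1$)
$W{\left(F \right)} = \sqrt{F}$ ($W{\left(F \right)} = 1 \sqrt{F} = \sqrt{F}$)
$T = 12 i \sqrt{6}$ ($T = \sqrt{\left(-4\right) 6} \cdot 6 = \sqrt{-24} \cdot 6 = 2 i \sqrt{6} \cdot 6 = 12 i \sqrt{6} \approx 29.394 i$)
$570 T = 570 \cdot 12 i \sqrt{6} = 6840 i \sqrt{6}$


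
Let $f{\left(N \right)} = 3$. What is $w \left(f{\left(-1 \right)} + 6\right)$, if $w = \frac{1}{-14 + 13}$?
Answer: $-9$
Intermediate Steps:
$w = -1$ ($w = \frac{1}{-1} = -1$)
$w \left(f{\left(-1 \right)} + 6\right) = - (3 + 6) = \left(-1\right) 9 = -9$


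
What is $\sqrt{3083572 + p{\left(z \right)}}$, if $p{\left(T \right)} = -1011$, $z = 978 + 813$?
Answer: $\sqrt{3082561} \approx 1755.7$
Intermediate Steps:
$z = 1791$
$\sqrt{3083572 + p{\left(z \right)}} = \sqrt{3083572 - 1011} = \sqrt{3082561}$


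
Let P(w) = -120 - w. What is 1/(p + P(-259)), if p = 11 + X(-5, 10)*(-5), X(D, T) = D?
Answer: 1/175 ≈ 0.0057143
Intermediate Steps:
p = 36 (p = 11 - 5*(-5) = 11 + 25 = 36)
1/(p + P(-259)) = 1/(36 + (-120 - 1*(-259))) = 1/(36 + (-120 + 259)) = 1/(36 + 139) = 1/175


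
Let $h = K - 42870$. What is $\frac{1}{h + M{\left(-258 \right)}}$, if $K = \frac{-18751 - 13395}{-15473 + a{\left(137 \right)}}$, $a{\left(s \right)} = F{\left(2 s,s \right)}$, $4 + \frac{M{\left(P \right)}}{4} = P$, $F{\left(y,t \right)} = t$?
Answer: $- \frac{7668}{336747151} \approx -2.2771 \cdot 10^{-5}$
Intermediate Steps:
$M{\left(P \right)} = -16 + 4 P$
$a{\left(s \right)} = s$
$K = \frac{16073}{7668}$ ($K = \frac{-18751 - 13395}{-15473 + 137} = - \frac{32146}{-15336} = \left(-32146\right) \left(- \frac{1}{15336}\right) = \frac{16073}{7668} \approx 2.0961$)
$h = - \frac{328711087}{7668}$ ($h = \frac{16073}{7668} - 42870 = - \frac{328711087}{7668} \approx -42868.0$)
$\frac{1}{h + M{\left(-258 \right)}} = \frac{1}{- \frac{328711087}{7668} + \left(-16 + 4 \left(-258\right)\right)} = \frac{1}{- \frac{328711087}{7668} - 1048} = \frac{1}{- \frac{336747151}{7668}} = - \frac{7668}{336747151}$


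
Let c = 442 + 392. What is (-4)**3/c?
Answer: -32/417 ≈ -0.076739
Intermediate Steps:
c = 834
(-4)**3/c = (-4)**3/834 = -64*1/834 = -32/417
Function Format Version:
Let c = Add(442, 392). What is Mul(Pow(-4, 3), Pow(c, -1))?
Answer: Rational(-32, 417) ≈ -0.076739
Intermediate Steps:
c = 834
Mul(Pow(-4, 3), Pow(c, -1)) = Mul(Pow(-4, 3), Pow(834, -1)) = Mul(-64, Rational(1, 834)) = Rational(-32, 417)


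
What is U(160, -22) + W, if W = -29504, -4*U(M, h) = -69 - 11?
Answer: -29484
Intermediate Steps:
U(M, h) = 20 (U(M, h) = -(-69 - 11)/4 = -¼*(-80) = 20)
U(160, -22) + W = 20 - 29504 = -29484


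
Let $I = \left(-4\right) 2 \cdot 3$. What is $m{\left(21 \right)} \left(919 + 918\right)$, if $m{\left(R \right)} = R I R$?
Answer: $-19442808$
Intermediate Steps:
$I = -24$ ($I = \left(-8\right) 3 = -24$)
$m{\left(R \right)} = - 24 R^{2}$ ($m{\left(R \right)} = R \left(-24\right) R = - 24 R R = - 24 R^{2}$)
$m{\left(21 \right)} \left(919 + 918\right) = - 24 \cdot 21^{2} \left(919 + 918\right) = \left(-24\right) 441 \cdot 1837 = \left(-10584\right) 1837 = -19442808$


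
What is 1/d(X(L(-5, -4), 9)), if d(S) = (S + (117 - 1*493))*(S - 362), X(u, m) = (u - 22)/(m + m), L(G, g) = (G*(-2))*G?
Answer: 1/139080 ≈ 7.1901e-6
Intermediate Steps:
L(G, g) = -2*G**2 (L(G, g) = (-2*G)*G = -2*G**2)
X(u, m) = (-22 + u)/(2*m) (X(u, m) = (-22 + u)/((2*m)) = (-22 + u)*(1/(2*m)) = (-22 + u)/(2*m))
d(S) = (-376 + S)*(-362 + S) (d(S) = (S + (117 - 493))*(-362 + S) = (S - 376)*(-362 + S) = (-376 + S)*(-362 + S))
1/d(X(L(-5, -4), 9)) = 1/(136112 + ((1/2)*(-22 - 2*(-5)**2)/9)**2 - 369*(-22 - 2*(-5)**2)/9) = 1/(136112 + ((1/2)*(1/9)*(-22 - 2*25))**2 - 369*(-22 - 2*25)/9) = 1/(136112 + ((1/2)*(1/9)*(-22 - 50))**2 - 369*(-22 - 50)/9) = 1/(136112 + ((1/2)*(1/9)*(-72))**2 - 369*(-72)/9) = 1/(136112 + (-4)**2 - 738*(-4)) = 1/(136112 + 16 + 2952) = 1/139080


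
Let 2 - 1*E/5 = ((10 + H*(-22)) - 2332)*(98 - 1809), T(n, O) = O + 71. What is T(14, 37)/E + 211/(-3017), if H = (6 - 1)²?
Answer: -2592292643/37063769575 ≈ -0.069941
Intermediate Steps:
T(n, O) = 71 + O
H = 25 (H = 5² = 25)
E = -24569950 (E = 10 - 5*((10 + 25*(-22)) - 2332)*(98 - 1809) = 10 - 5*((10 - 550) - 2332)*(-1711) = 10 - 5*(-540 - 2332)*(-1711) = 10 - (-14360)*(-1711) = 10 - 5*4913992 = 10 - 24569960 = -24569950)
T(14, 37)/E + 211/(-3017) = (71 + 37)/(-24569950) + 211/(-3017) = 108*(-1/24569950) + 211*(-1/3017) = -54/12284975 - 211/3017 = -2592292643/37063769575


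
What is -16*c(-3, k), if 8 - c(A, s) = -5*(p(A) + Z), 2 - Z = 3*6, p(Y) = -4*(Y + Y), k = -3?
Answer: -768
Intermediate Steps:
p(Y) = -8*Y
Z = -16 (Z = 2 - 3*6 = 2 - 1*18 = 2 - 18 = -16)
c(A, s) = -72 - 40*A (c(A, s) = 8 - (-5)*(-8*A - 16) = 8 - (-5)*(-16 - 8*A) = 8 - (80 + 40*A) = 8 + (-80 - 40*A) = -72 - 40*A)
-16*c(-3, k) = -16*(-72 - 40*(-3)) = -16*(-72 + 120) = -16*48 = -768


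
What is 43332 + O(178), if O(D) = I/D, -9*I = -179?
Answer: 69418043/1602 ≈ 43332.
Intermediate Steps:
I = 179/9 (I = -⅑*(-179) = 179/9 ≈ 19.889)
O(D) = 179/(9*D)
43332 + O(178) = 43332 + (179/9)/178 = 43332 + (179/9)*(1/178) = 43332 + 179/1602 = 69418043/1602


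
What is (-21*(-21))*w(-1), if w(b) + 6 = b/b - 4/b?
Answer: -441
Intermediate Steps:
w(b) = -5 - 4/b (w(b) = -6 + (b/b - 4/b) = -6 + (1 - 4/b) = -5 - 4/b)
(-21*(-21))*w(-1) = (-21*(-21))*(-5 - 4/(-1)) = 441*(-5 - 4*(-1)) = 441*(-5 + 4) = 441*(-1) = -441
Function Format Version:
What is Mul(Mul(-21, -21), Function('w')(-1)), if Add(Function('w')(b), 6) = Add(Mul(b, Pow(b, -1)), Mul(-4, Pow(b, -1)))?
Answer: -441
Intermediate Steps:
Function('w')(b) = Add(-5, Mul(-4, Pow(b, -1))) (Function('w')(b) = Add(-6, Add(Mul(b, Pow(b, -1)), Mul(-4, Pow(b, -1)))) = Add(-6, Add(1, Mul(-4, Pow(b, -1)))) = Add(-5, Mul(-4, Pow(b, -1))))
Mul(Mul(-21, -21), Function('w')(-1)) = Mul(Mul(-21, -21), Add(-5, Mul(-4, Pow(-1, -1)))) = Mul(441, Add(-5, Mul(-4, -1))) = Mul(441, Add(-5, 4)) = Mul(441, -1) = -441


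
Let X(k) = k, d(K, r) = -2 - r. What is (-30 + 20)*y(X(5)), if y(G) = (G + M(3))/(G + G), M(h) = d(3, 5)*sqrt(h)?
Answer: -5 + 7*sqrt(3) ≈ 7.1244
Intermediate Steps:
M(h) = -7*sqrt(h) (M(h) = (-2 - 1*5)*sqrt(h) = (-2 - 5)*sqrt(h) = -7*sqrt(h))
y(G) = (G - 7*sqrt(3))/(2*G) (y(G) = (G - 7*sqrt(3))/(G + G) = (G - 7*sqrt(3))/((2*G)) = (G - 7*sqrt(3))*(1/(2*G)) = (G - 7*sqrt(3))/(2*G))
(-30 + 20)*y(X(5)) = (-30 + 20)*((1/2)*(5 - 7*sqrt(3))/5) = -5*(5 - 7*sqrt(3))/5 = -10*(1/2 - 7*sqrt(3)/10) = -5 + 7*sqrt(3)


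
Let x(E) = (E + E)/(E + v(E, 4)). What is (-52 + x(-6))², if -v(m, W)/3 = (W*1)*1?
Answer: 23716/9 ≈ 2635.1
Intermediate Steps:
v(m, W) = -3*W (v(m, W) = -3*W*1 = -3*W)
x(E) = 2*E/(-12 + E) (x(E) = (E + E)/(E - 3*4) = (2*E)/(E - 12) = (2*E)/(-12 + E) = 2*E/(-12 + E))
(-52 + x(-6))² = (-52 + 2*(-6)/(-12 - 6))² = (-52 + 2*(-6)/(-18))² = (-52 + 2*(-6)*(-1/18))² = (-52 + ⅔)² = (-154/3)² = 23716/9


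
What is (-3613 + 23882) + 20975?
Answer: 41244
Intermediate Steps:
(-3613 + 23882) + 20975 = 20269 + 20975 = 41244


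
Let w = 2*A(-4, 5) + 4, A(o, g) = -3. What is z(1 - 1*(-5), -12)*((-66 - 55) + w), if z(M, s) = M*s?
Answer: 8856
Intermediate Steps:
w = -2 (w = 2*(-3) + 4 = -6 + 4 = -2)
z(1 - 1*(-5), -12)*((-66 - 55) + w) = ((1 - 1*(-5))*(-12))*((-66 - 55) - 2) = ((1 + 5)*(-12))*(-121 - 2) = (6*(-12))*(-123) = -72*(-123) = 8856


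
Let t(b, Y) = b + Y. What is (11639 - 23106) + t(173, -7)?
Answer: -11301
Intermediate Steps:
t(b, Y) = Y + b
(11639 - 23106) + t(173, -7) = (11639 - 23106) + (-7 + 173) = -11467 + 166 = -11301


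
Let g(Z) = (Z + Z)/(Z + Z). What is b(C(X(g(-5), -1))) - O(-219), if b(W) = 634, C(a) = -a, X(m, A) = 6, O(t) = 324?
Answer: 310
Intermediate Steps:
g(Z) = 1 (g(Z) = (2*Z)/((2*Z)) = (2*Z)*(1/(2*Z)) = 1)
b(C(X(g(-5), -1))) - O(-219) = 634 - 1*324 = 634 - 324 = 310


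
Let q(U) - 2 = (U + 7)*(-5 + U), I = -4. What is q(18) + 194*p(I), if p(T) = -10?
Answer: -1613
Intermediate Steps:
q(U) = 2 + (-5 + U)*(7 + U) (q(U) = 2 + (U + 7)*(-5 + U) = 2 + (7 + U)*(-5 + U) = 2 + (-5 + U)*(7 + U))
q(18) + 194*p(I) = (-33 + 18² + 2*18) + 194*(-10) = (-33 + 324 + 36) - 1940 = 327 - 1940 = -1613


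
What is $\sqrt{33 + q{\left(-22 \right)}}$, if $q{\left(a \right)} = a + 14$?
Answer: $5$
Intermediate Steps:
$q{\left(a \right)} = 14 + a$
$\sqrt{33 + q{\left(-22 \right)}} = \sqrt{33 + \left(14 - 22\right)} = \sqrt{33 - 8} = \sqrt{25} = 5$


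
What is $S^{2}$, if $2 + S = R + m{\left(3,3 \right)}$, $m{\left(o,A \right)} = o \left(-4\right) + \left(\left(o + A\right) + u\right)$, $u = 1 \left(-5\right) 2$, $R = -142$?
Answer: $25600$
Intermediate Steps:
$u = -10$ ($u = \left(-5\right) 2 = -10$)
$m{\left(o,A \right)} = -10 + A - 3 o$ ($m{\left(o,A \right)} = o \left(-4\right) - \left(10 - A - o\right) = - 4 o - \left(10 - A - o\right) = - 4 o + \left(-10 + A + o\right) = -10 + A - 3 o$)
$S = -160$ ($S = -2 - 158 = -160$)
$S^{2} = \left(-160\right)^{2} = 25600$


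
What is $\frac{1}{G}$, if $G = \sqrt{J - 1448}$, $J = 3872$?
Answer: $\frac{\sqrt{606}}{1212} \approx 0.020311$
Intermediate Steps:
$G = 2 \sqrt{606}$ ($G = \sqrt{3872 - 1448} = \sqrt{2424} = 2 \sqrt{606} \approx 49.234$)
$\frac{1}{G} = \frac{1}{2 \sqrt{606}} = \frac{\sqrt{606}}{1212}$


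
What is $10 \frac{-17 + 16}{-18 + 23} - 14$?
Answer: $-16$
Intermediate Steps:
$10 \frac{-17 + 16}{-18 + 23} - 14 = 10 \left(- \frac{1}{5}\right) - 14 = -2 - 14 = -16$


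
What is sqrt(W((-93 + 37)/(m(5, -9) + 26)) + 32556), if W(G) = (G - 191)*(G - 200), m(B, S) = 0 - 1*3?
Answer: 2*sqrt(9484167)/23 ≈ 267.79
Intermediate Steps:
m(B, S) = -3 (m(B, S) = 0 - 3 = -3)
W(G) = (-200 + G)*(-191 + G) (W(G) = (-191 + G)*(-200 + G) = (-200 + G)*(-191 + G))
sqrt(W((-93 + 37)/(m(5, -9) + 26)) + 32556) = sqrt((38200 + ((-93 + 37)/(-3 + 26))**2 - 391*(-93 + 37)/(-3 + 26)) + 32556) = sqrt((38200 + (-56/23)**2 - (-21896)/23) + 32556) = sqrt((38200 + (-56*1/23)**2 - (-21896)/23) + 32556) = sqrt((38200 + (-56/23)**2 - 391*(-56/23)) + 32556) = sqrt((38200 + 3136/529 + 952) + 32556) = sqrt(20714544/529 + 32556) = sqrt(37936668/529) = 2*sqrt(9484167)/23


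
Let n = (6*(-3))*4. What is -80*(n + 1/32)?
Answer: 11515/2 ≈ 5757.5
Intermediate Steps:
n = -72 (n = -18*4 = -72)
-80*(n + 1/32) = -80*(-72 + 1/32) = -80*(-2303/32) = 11515/2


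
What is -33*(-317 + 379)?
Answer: -2046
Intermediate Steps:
-33*(-317 + 379) = -33*62 = -2046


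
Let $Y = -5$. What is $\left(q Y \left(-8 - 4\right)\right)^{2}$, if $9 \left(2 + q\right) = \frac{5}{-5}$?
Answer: $\frac{144400}{9} \approx 16044.0$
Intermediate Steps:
$q = - \frac{19}{9}$ ($q = -2 + \frac{5 \frac{1}{-5}}{9} = -2 + \frac{5 \left(- \frac{1}{5}\right)}{9} = -2 + \frac{1}{9} \left(-1\right) = -2 - \frac{1}{9} = - \frac{19}{9} \approx -2.1111$)
$\left(q Y \left(-8 - 4\right)\right)^{2} = \left(\left(- \frac{19}{9}\right) \left(-5\right) \left(-8 - 4\right)\right)^{2} = \left(\frac{95}{9} \left(-12\right)\right)^{2} = \left(- \frac{380}{3}\right)^{2} = \frac{144400}{9}$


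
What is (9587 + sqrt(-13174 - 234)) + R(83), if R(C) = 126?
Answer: 9713 + 4*I*sqrt(838) ≈ 9713.0 + 115.79*I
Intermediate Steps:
(9587 + sqrt(-13174 - 234)) + R(83) = (9587 + sqrt(-13174 - 234)) + 126 = (9587 + sqrt(-13408)) + 126 = (9587 + 4*I*sqrt(838)) + 126 = 9713 + 4*I*sqrt(838)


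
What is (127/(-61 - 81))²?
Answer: 16129/20164 ≈ 0.79989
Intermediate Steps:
(127/(-61 - 81))² = (127/(-142))² = (127*(-1/142))² = (-127/142)² = 16129/20164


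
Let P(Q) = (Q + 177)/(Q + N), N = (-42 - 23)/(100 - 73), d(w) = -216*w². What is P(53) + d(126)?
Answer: -2342151423/683 ≈ -3.4292e+6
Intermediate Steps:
N = -65/27 ≈ -2.4074
P(Q) = (177 + Q)/(-65/27 + Q) (P(Q) = (Q + 177)/(Q - 65/27) = (177 + Q)/(-65/27 + Q))
P(53) + d(126) = 27*(177 + 53)/(-65 + 27*53) - 216*126² = 27*230/(-65 + 1431) - 216*15876 = 27*230/1366 - 3429216 = 27*(1/1366)*230 - 3429216 = 3105/683 - 3429216 = -2342151423/683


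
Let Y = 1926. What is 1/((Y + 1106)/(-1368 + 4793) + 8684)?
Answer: 3425/29745732 ≈ 0.00011514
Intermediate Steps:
1/((Y + 1106)/(-1368 + 4793) + 8684) = 1/((1926 + 1106)/(-1368 + 4793) + 8684) = 1/(3032/3425 + 8684) = 1/(29745732/3425) = 3425/29745732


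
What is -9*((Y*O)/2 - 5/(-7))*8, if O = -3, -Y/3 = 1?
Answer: -2628/7 ≈ -375.43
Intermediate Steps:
Y = -3 (Y = -3*1 = -3)
-9*((Y*O)/2 - 5/(-7))*8 = -9*(-3*(-3)/2 - 5/(-7))*8 = -9*(9*(½) - 5*(-⅐))*8 = -9*(9/2 + 5/7)*8 = -9*73/14*8 = -657/14*8 = -2628/7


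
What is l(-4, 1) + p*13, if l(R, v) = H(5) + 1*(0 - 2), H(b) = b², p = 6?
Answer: 101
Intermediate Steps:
l(R, v) = 23 (l(R, v) = 5² + 1*(0 - 2) = 25 + 1*(-2) = 25 - 2 = 23)
l(-4, 1) + p*13 = 23 + 6*13 = 23 + 78 = 101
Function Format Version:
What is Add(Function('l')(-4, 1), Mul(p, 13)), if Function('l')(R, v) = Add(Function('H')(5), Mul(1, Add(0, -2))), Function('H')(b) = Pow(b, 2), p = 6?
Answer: 101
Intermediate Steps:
Function('l')(R, v) = 23 (Function('l')(R, v) = Add(Pow(5, 2), Mul(1, Add(0, -2))) = Add(25, Mul(1, -2)) = Add(25, -2) = 23)
Add(Function('l')(-4, 1), Mul(p, 13)) = Add(23, Mul(6, 13)) = Add(23, 78) = 101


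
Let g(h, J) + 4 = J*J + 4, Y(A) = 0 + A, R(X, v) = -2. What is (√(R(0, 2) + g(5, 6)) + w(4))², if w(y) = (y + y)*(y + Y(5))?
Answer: (72 + √34)² ≈ 6057.7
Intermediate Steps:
Y(A) = A
g(h, J) = J² (g(h, J) = -4 + (J*J + 4) = -4 + (J² + 4) = -4 + (4 + J²) = J²)
w(y) = 2*y*(5 + y) (w(y) = (y + y)*(y + 5) = (2*y)*(5 + y) = 2*y*(5 + y))
(√(R(0, 2) + g(5, 6)) + w(4))² = (√(-2 + 6²) + 2*4*(5 + 4))² = (√(-2 + 36) + 2*4*9)² = (√34 + 72)² = (72 + √34)²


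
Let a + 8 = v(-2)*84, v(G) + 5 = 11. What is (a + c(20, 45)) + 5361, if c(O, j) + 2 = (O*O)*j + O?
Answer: 23875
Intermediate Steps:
c(O, j) = -2 + O + j*O² (c(O, j) = -2 + ((O*O)*j + O) = -2 + (O²*j + O) = -2 + (j*O² + O) = -2 + (O + j*O²) = -2 + O + j*O²)
v(G) = 6 (v(G) = -5 + 11 = 6)
a = 496 (a = -8 + 6*84 = -8 + 504 = 496)
(a + c(20, 45)) + 5361 = (496 + (-2 + 20 + 45*20²)) + 5361 = (496 + (-2 + 20 + 45*400)) + 5361 = (496 + (-2 + 20 + 18000)) + 5361 = (496 + 18018) + 5361 = 18514 + 5361 = 23875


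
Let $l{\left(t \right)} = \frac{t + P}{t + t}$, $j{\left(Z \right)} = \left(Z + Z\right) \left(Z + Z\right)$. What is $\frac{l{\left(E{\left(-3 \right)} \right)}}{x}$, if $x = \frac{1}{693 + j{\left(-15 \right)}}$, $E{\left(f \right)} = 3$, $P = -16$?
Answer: $- \frac{6903}{2} \approx -3451.5$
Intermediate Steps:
$j{\left(Z \right)} = 4 Z^{2}$ ($j{\left(Z \right)} = 2 Z 2 Z = 4 Z^{2}$)
$x = \frac{1}{1593}$ ($x = \frac{1}{693 + 4 \left(-15\right)^{2}} = \frac{1}{693 + 4 \cdot 225} = \frac{1}{693 + 900} = \frac{1}{1593} \approx 0.00062775$)
$l{\left(t \right)} = \frac{-16 + t}{2 t}$ ($l{\left(t \right)} = \frac{t - 16}{t + t} = \frac{-16 + t}{2 t}$)
$\frac{l{\left(E{\left(-3 \right)} \right)}}{x} = \frac{-16 + 3}{2 \cdot 3} \frac{1}{\frac{1}{1593}} = \frac{1}{2} \cdot \frac{1}{3} \left(-13\right) 1593 = \left(- \frac{13}{6}\right) 1593 = - \frac{6903}{2}$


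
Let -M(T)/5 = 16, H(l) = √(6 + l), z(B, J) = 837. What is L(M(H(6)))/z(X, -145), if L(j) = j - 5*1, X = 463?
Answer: -85/837 ≈ -0.10155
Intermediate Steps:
M(T) = -80 (M(T) = -5*16 = -80)
L(j) = -5 + j (L(j) = j - 5 = -5 + j)
L(M(H(6)))/z(X, -145) = (-5 - 80)/837 = -85*1/837 = -85/837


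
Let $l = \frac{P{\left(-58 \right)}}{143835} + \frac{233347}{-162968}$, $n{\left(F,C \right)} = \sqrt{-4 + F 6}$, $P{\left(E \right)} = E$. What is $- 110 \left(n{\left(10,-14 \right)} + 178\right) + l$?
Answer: $- \frac{458998607560289}{23440502280} - 220 \sqrt{14} \approx -20405.0$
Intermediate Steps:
$n{\left(F,C \right)} = \sqrt{-4 + 6 F}$
$l = - \frac{33572917889}{23440502280}$ ($l = - \frac{58}{143835} + \frac{233347}{-162968} = \left(-58\right) \frac{1}{143835} + 233347 \left(- \frac{1}{162968}\right) = - \frac{58}{143835} - \frac{233347}{162968} = - \frac{33572917889}{23440502280} \approx -1.4323$)
$- 110 \left(n{\left(10,-14 \right)} + 178\right) + l = - 110 \left(\sqrt{-4 + 6 \cdot 10} + 178\right) - \frac{33572917889}{23440502280} = - 110 \left(\sqrt{-4 + 60} + 178\right) - \frac{33572917889}{23440502280} = - 110 \left(\sqrt{56} + 178\right) - \frac{33572917889}{23440502280} = - 110 \left(2 \sqrt{14} + 178\right) - \frac{33572917889}{23440502280} = - 110 \left(178 + 2 \sqrt{14}\right) - \frac{33572917889}{23440502280} = \left(-19580 - 220 \sqrt{14}\right) - \frac{33572917889}{23440502280} = - \frac{458998607560289}{23440502280} - 220 \sqrt{14}$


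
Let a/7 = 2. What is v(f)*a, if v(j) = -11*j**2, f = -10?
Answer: -15400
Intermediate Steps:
a = 14 (a = 7*2 = 14)
v(f)*a = -11*(-10)**2*14 = -11*100*14 = -1100*14 = -15400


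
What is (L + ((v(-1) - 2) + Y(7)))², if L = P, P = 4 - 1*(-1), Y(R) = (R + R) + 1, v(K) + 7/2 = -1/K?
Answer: 961/4 ≈ 240.25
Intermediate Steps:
v(K) = -7/2 - 1/K
Y(R) = 1 + 2*R (Y(R) = 2*R + 1 = 1 + 2*R)
P = 5 (P = 4 + 1 = 5)
L = 5
(L + ((v(-1) - 2) + Y(7)))² = (5 + (((-7/2 - 1/(-1)) - 2) + (1 + 2*7)))² = (5 + (((-7/2 - 1*(-1)) - 2) + (1 + 14)))² = (5 + (((-7/2 + 1) - 2) + 15))² = (5 + ((-5/2 - 2) + 15))² = (5 + (-9/2 + 15))² = (5 + 21/2)² = (31/2)² = 961/4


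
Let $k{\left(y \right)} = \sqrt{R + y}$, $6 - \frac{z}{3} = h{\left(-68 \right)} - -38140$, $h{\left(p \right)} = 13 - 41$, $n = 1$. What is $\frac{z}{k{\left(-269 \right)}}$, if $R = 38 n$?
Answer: $\frac{38106 i \sqrt{231}}{77} \approx 7521.6 i$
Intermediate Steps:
$h{\left(p \right)} = -28$
$z = -114318$ ($z = 18 - 3 \left(-28 - -38140\right) = 18 - 3 \left(-28 + 38140\right) = 18 - 114336 = -114318$)
$R = 38$ ($R = 38 \cdot 1 = 38$)
$k{\left(y \right)} = \sqrt{38 + y}$
$\frac{z}{k{\left(-269 \right)}} = - \frac{114318}{\sqrt{38 - 269}} = - \frac{114318}{\sqrt{-231}} = - \frac{114318}{i \sqrt{231}} = - 114318 \left(- \frac{i \sqrt{231}}{231}\right) = \frac{38106 i \sqrt{231}}{77}$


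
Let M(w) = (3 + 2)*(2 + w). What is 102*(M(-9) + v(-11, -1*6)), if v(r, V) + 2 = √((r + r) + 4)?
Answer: -3774 + 306*I*√2 ≈ -3774.0 + 432.75*I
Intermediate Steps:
M(w) = 10 + 5*w (M(w) = 5*(2 + w) = 10 + 5*w)
v(r, V) = -2 + √(4 + 2*r) (v(r, V) = -2 + √((r + r) + 4) = -2 + √(2*r + 4) = -2 + √(4 + 2*r))
102*(M(-9) + v(-11, -1*6)) = 102*((10 + 5*(-9)) + (-2 + √(4 + 2*(-11)))) = 102*((10 - 45) + (-2 + √(4 - 22))) = 102*(-35 + (-2 + √(-18))) = 102*(-35 + (-2 + 3*I*√2)) = 102*(-37 + 3*I*√2) = -3774 + 306*I*√2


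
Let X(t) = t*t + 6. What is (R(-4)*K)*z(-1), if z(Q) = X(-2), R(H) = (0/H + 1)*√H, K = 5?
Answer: 100*I ≈ 100.0*I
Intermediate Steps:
R(H) = √H (R(H) = (0 + 1)*√H = 1*√H = √H)
X(t) = 6 + t² (X(t) = t² + 6 = 6 + t²)
z(Q) = 10 (z(Q) = 6 + (-2)² = 6 + 4 = 10)
(R(-4)*K)*z(-1) = (√(-4)*5)*10 = ((2*I)*5)*10 = (10*I)*10 = 100*I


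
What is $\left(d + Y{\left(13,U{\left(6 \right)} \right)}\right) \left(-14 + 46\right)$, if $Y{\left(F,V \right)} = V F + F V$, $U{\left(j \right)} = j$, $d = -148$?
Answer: $256$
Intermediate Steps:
$Y{\left(F,V \right)} = 2 F V$ ($Y{\left(F,V \right)} = F V + F V = 2 F V$)
$\left(d + Y{\left(13,U{\left(6 \right)} \right)}\right) \left(-14 + 46\right) = \left(-148 + 2 \cdot 13 \cdot 6\right) \left(-14 + 46\right) = \left(-148 + 156\right) 32 = 8 \cdot 32 = 256$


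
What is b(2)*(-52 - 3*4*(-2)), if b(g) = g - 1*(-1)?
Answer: -84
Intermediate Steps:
b(g) = 1 + g (b(g) = g + 1 = 1 + g)
b(2)*(-52 - 3*4*(-2)) = (1 + 2)*(-52 - 3*4*(-2)) = 3*(-52 - 12*(-2)) = 3*(-52 + 24) = 3*(-28) = -84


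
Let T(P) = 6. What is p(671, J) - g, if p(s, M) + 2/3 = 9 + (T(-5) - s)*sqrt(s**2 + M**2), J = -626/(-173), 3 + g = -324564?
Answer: 973726/3 - 665*sqrt(13475654765)/173 ≈ -1.2165e+5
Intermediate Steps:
g = -324567 (g = -3 - 324564 = -324567)
J = 626/173 (J = -626*(-1/173) = 626/173 ≈ 3.6185)
p(s, M) = 25/3 + sqrt(M**2 + s**2)*(6 - s) (p(s, M) = -2/3 + (9 + (6 - s)*sqrt(s**2 + M**2)) = -2/3 + (9 + (6 - s)*sqrt(M**2 + s**2)) = -2/3 + (9 + sqrt(M**2 + s**2)*(6 - s)) = 25/3 + sqrt(M**2 + s**2)*(6 - s))
p(671, J) - g = (25/3 + 6*sqrt((626/173)**2 + 671**2) - 1*671*sqrt((626/173)**2 + 671**2)) - 1*(-324567) = (25/3 + 6*sqrt(391876/29929 + 450241) - 1*671*sqrt(391876/29929 + 450241)) + 324567 = (25/3 + 6*sqrt(13475654765/29929) - 1*671*sqrt(13475654765/29929)) + 324567 = (25/3 + 6*(sqrt(13475654765)/173) - 1*671*sqrt(13475654765)/173) + 324567 = (25/3 + 6*sqrt(13475654765)/173 - 671*sqrt(13475654765)/173) + 324567 = (25/3 - 665*sqrt(13475654765)/173) + 324567 = 973726/3 - 665*sqrt(13475654765)/173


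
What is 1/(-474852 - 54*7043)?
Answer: -1/855174 ≈ -1.1694e-6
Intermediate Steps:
1/(-474852 - 54*7043) = 1/(-474852 - 380322) = 1/(-855174) = -1/855174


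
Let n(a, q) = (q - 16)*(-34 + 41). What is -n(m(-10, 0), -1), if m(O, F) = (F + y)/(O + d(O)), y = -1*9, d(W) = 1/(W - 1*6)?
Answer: 119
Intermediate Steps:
d(W) = 1/(-6 + W) (d(W) = 1/(W - 6) = 1/(-6 + W))
y = -9
m(O, F) = (-9 + F)/(O + 1/(-6 + O)) (m(O, F) = (F - 9)/(O + 1/(-6 + O)) = (-9 + F)/(O + 1/(-6 + O)))
n(a, q) = -112 + 7*q (n(a, q) = (-16 + q)*7 = -112 + 7*q)
-n(m(-10, 0), -1) = -(-112 + 7*(-1)) = -(-112 - 7) = -1*(-119) = 119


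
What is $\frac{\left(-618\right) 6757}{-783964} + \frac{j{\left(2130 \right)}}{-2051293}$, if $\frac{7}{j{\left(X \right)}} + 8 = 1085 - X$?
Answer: $\frac{4509916154292851}{846685639160478} \approx 5.3266$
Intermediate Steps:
$j{\left(X \right)} = \frac{7}{1077 - X}$ ($j{\left(X \right)} = \frac{7}{-8 - \left(-1085 + X\right)} = \frac{7}{1077 - X}$)
$\frac{\left(-618\right) 6757}{-783964} + \frac{j{\left(2130 \right)}}{-2051293} = \frac{\left(-618\right) 6757}{-783964} + \frac{\left(-7\right) \frac{1}{-1077 + 2130}}{-2051293} = \left(-4175826\right) \left(- \frac{1}{783964}\right) + - \frac{7}{1053} \left(- \frac{1}{2051293}\right) = \frac{2087913}{391982} + \left(-7\right) \frac{1}{1053} \left(- \frac{1}{2051293}\right) = \frac{2087913}{391982} - - \frac{7}{2160011529} = \frac{2087913}{391982} + \frac{7}{2160011529} = \frac{4509916154292851}{846685639160478}$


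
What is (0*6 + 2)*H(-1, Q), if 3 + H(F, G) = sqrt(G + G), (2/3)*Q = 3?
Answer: 0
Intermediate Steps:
Q = 9/2 (Q = (3/2)*3 = 9/2 ≈ 4.5000)
H(F, G) = -3 + sqrt(2)*sqrt(G) (H(F, G) = -3 + sqrt(G + G) = -3 + sqrt(2*G) = -3 + sqrt(2)*sqrt(G))
(0*6 + 2)*H(-1, Q) = (0*6 + 2)*(-3 + sqrt(2)*sqrt(9/2)) = (0 + 2)*(-3 + sqrt(2)*(3*sqrt(2)/2)) = 2*(-3 + 3) = 2*0 = 0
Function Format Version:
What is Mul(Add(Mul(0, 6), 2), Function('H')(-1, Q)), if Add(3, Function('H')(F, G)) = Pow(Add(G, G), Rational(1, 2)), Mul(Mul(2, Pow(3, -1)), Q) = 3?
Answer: 0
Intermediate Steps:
Q = Rational(9, 2) (Q = Mul(Rational(3, 2), 3) = Rational(9, 2) ≈ 4.5000)
Function('H')(F, G) = Add(-3, Mul(Pow(2, Rational(1, 2)), Pow(G, Rational(1, 2)))) (Function('H')(F, G) = Add(-3, Pow(Add(G, G), Rational(1, 2))) = Add(-3, Pow(Mul(2, G), Rational(1, 2))) = Add(-3, Mul(Pow(2, Rational(1, 2)), Pow(G, Rational(1, 2)))))
Mul(Add(Mul(0, 6), 2), Function('H')(-1, Q)) = Mul(Add(Mul(0, 6), 2), Add(-3, Mul(Pow(2, Rational(1, 2)), Pow(Rational(9, 2), Rational(1, 2))))) = Mul(Add(0, 2), Add(-3, Mul(Pow(2, Rational(1, 2)), Mul(Rational(3, 2), Pow(2, Rational(1, 2)))))) = Mul(2, Add(-3, 3)) = Mul(2, 0) = 0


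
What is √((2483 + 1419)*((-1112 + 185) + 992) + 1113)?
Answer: √254743 ≈ 504.72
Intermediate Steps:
√((2483 + 1419)*((-1112 + 185) + 992) + 1113) = √(3902*(-927 + 992) + 1113) = √(3902*65 + 1113) = √(253630 + 1113) = √254743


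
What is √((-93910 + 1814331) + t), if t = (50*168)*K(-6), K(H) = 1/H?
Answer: √1719021 ≈ 1311.1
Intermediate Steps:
t = -1400 (t = (50*168)/(-6) = 8400*(-⅙) = -1400)
√((-93910 + 1814331) + t) = √((-93910 + 1814331) - 1400) = √(1720421 - 1400) = √1719021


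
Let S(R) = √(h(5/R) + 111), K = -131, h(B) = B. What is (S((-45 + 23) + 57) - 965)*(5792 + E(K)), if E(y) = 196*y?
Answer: 19188060 - 19884*√5446/7 ≈ 1.8978e+7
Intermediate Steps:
S(R) = √(111 + 5/R) (S(R) = √(5/R + 111) = √(111 + 5/R))
(S((-45 + 23) + 57) - 965)*(5792 + E(K)) = (√(111 + 5/((-45 + 23) + 57)) - 965)*(5792 + 196*(-131)) = (√(111 + 5/(-22 + 57)) - 965)*(5792 - 25676) = (√(111 + 5/35) - 965)*(-19884) = (√(111 + 5*(1/35)) - 965)*(-19884) = (√(111 + ⅐) - 965)*(-19884) = (√(778/7) - 965)*(-19884) = (√5446/7 - 965)*(-19884) = (-965 + √5446/7)*(-19884) = 19188060 - 19884*√5446/7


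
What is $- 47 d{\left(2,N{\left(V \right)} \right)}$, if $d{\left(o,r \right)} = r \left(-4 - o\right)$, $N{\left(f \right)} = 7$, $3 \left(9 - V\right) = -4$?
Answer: $1974$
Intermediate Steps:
$V = \frac{31}{3}$ ($V = 9 - - \frac{4}{3} = 9 + \frac{4}{3} = \frac{31}{3} \approx 10.333$)
$- 47 d{\left(2,N{\left(V \right)} \right)} = - 47 \left(\left(-1\right) 7 \left(4 + 2\right)\right) = - 47 \left(\left(-1\right) 7 \cdot 6\right) = \left(-47\right) \left(-42\right) = 1974$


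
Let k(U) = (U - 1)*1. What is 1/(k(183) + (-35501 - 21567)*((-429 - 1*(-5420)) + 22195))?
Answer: -1/1551450466 ≈ -6.4456e-10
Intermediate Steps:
k(U) = -1 + U (k(U) = (-1 + U)*1 = -1 + U)
1/(k(183) + (-35501 - 21567)*((-429 - 1*(-5420)) + 22195)) = 1/((-1 + 183) + (-35501 - 21567)*((-429 - 1*(-5420)) + 22195)) = 1/(182 - 57068*((-429 + 5420) + 22195)) = 1/(182 - 57068*(4991 + 22195)) = 1/(182 - 57068*27186) = 1/(182 - 1551450648) = 1/(-1551450466) = -1/1551450466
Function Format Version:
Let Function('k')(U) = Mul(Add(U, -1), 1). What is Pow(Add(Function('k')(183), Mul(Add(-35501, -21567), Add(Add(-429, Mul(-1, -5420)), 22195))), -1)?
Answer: Rational(-1, 1551450466) ≈ -6.4456e-10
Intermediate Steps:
Function('k')(U) = Add(-1, U) (Function('k')(U) = Mul(Add(-1, U), 1) = Add(-1, U))
Pow(Add(Function('k')(183), Mul(Add(-35501, -21567), Add(Add(-429, Mul(-1, -5420)), 22195))), -1) = Pow(Add(Add(-1, 183), Mul(Add(-35501, -21567), Add(Add(-429, Mul(-1, -5420)), 22195))), -1) = Pow(Add(182, Mul(-57068, Add(Add(-429, 5420), 22195))), -1) = Pow(Add(182, Mul(-57068, Add(4991, 22195))), -1) = Pow(Add(182, Mul(-57068, 27186)), -1) = Pow(Add(182, -1551450648), -1) = Pow(-1551450466, -1) = Rational(-1, 1551450466)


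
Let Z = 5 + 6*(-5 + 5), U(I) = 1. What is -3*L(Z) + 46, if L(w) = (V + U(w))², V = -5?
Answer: -2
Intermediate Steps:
Z = 5 (Z = 5 + 6*0 = 5 + 0 = 5)
L(w) = 16 (L(w) = (-5 + 1)² = (-4)² = 16)
-3*L(Z) + 46 = -3*16 + 46 = -48 + 46 = -2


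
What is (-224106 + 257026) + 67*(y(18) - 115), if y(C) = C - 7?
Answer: 25952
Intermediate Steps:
y(C) = -7 + C
(-224106 + 257026) + 67*(y(18) - 115) = (-224106 + 257026) + 67*((-7 + 18) - 115) = 32920 + 67*(11 - 115) = 32920 + 67*(-104) = 32920 - 6968 = 25952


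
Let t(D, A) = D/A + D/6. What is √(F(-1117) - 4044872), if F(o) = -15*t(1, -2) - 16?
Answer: I*√4044883 ≈ 2011.2*I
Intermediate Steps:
t(D, A) = D/6 + D/A (t(D, A) = D/A + D*(⅙) = D/A + D/6 = D/6 + D/A)
F(o) = -11 (F(o) = -15*((⅙)*1 + 1/(-2)) - 16 = -15*(⅙ + 1*(-½)) - 16 = -15*(⅙ - ½) - 16 = -15*(-⅓) - 16 = 5 - 16 = -11)
√(F(-1117) - 4044872) = √(-11 - 4044872) = √(-4044883) = I*√4044883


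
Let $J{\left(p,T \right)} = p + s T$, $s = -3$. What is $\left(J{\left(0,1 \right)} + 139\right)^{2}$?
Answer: $18496$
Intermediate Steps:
$J{\left(p,T \right)} = p - 3 T$
$\left(J{\left(0,1 \right)} + 139\right)^{2} = \left(\left(0 - 3\right) + 139\right)^{2} = \left(-3 + 139\right)^{2} = 136^{2} = 18496$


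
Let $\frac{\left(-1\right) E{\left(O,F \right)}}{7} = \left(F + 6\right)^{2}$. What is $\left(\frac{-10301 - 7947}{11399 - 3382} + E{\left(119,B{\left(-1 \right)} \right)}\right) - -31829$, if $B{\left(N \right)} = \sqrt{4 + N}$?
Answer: $\frac{252966204}{8017} - 84 \sqrt{3} \approx 31408.0$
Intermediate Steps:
$E{\left(O,F \right)} = - 7 \left(6 + F\right)^{2}$ ($E{\left(O,F \right)} = - 7 \left(F + 6\right)^{2} = - 7 \left(6 + F\right)^{2}$)
$\left(\frac{-10301 - 7947}{11399 - 3382} + E{\left(119,B{\left(-1 \right)} \right)}\right) - -31829 = \left(\frac{-10301 - 7947}{11399 - 3382} - 7 \left(6 + \sqrt{4 - 1}\right)^{2}\right) - -31829 = \left(- \frac{18248}{8017} - 7 \left(6 + \sqrt{3}\right)^{2}\right) + 31829 = \frac{255154845}{8017} - 7 \left(6 + \sqrt{3}\right)^{2}$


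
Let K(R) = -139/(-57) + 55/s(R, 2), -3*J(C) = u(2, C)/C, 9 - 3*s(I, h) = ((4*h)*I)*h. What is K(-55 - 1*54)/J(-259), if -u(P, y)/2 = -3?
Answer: 32772824/99921 ≈ 327.99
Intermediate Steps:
u(P, y) = 6 (u(P, y) = -2*(-3) = 6)
s(I, h) = 3 - 4*I*h**2/3 (s(I, h) = 3 - (4*h)*I*h/3 = 3 - 4*I*h*h/3 = 3 - 4*I*h**2/3)
J(C) = -2/C
K(R) = 139/57 + 55/(3 - 16*R/3) (K(R) = -139/(-57) + 55/(3 - 4/3*R*2**2) = -139*(-1/57) + 55/(3 - 4/3*R*4) = 139/57 + 55/(3 - 16*R/3))
K(-55 - 1*54)/J(-259) = (16*(-666 + 139*(-55 - 1*54))/(57*(-9 + 16*(-55 - 1*54))))/((-2/(-259))) = (16*(-666 + 139*(-55 - 54))/(57*(-9 + 16*(-55 - 54))))/((-2*(-1/259))) = (16*(-666 + 139*(-109))/(57*(-9 + 16*(-109))))/(2/259) = (16*(-666 - 15151)/(57*(-9 - 1744)))*(259/2) = ((16/57)*(-15817)/(-1753))*(259/2) = ((16/57)*(-1/1753)*(-15817))*(259/2) = (253072/99921)*(259/2) = 32772824/99921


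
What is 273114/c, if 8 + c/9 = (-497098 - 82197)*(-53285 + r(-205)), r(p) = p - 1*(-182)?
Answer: 15173/15440528926 ≈ 9.8267e-7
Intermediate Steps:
r(p) = 182 + p (r(p) = p + 182 = 182 + p)
c = 277929520668 (c = -72 + 9*((-497098 - 82197)*(-53285 + (182 - 205))) = -72 + 9*(-579295*(-53285 - 23)) = -72 + 9*(-579295*(-53308)) = -72 + 9*30881057860 = -72 + 277929520740 = 277929520668)
273114/c = 273114/277929520668 = 273114*(1/277929520668) = 15173/15440528926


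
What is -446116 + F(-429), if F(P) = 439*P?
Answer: -634447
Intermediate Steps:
-446116 + F(-429) = -446116 + 439*(-429) = -446116 - 188331 = -634447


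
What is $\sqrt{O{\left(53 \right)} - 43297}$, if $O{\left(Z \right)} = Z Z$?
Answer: $2 i \sqrt{10122} \approx 201.22 i$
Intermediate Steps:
$O{\left(Z \right)} = Z^{2}$
$\sqrt{O{\left(53 \right)} - 43297} = \sqrt{53^{2} - 43297} = \sqrt{2809 - 43297} = \sqrt{-40488} = 2 i \sqrt{10122}$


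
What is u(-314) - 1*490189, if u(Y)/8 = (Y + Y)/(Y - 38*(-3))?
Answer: -12254097/25 ≈ -4.9016e+5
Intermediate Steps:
u(Y) = 16*Y/(114 + Y) (u(Y) = 8*((Y + Y)/(Y - 38*(-3))) = 8*((2*Y)/(Y + 114)) = 8*((2*Y)/(114 + Y)) = 8*(2*Y/(114 + Y)) = 16*Y/(114 + Y))
u(-314) - 1*490189 = 16*(-314)/(114 - 314) - 1*490189 = 16*(-314)/(-200) - 490189 = 16*(-314)*(-1/200) - 490189 = 628/25 - 490189 = -12254097/25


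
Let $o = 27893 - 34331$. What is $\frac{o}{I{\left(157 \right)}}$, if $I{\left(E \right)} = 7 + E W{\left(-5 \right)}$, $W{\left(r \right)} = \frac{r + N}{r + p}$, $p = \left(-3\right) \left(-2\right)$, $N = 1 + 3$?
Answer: $\frac{1073}{25} \approx 42.92$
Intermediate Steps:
$N = 4$
$p = 6$
$W{\left(r \right)} = \frac{4 + r}{6 + r}$ ($W{\left(r \right)} = \frac{r + 4}{r + 6} = \frac{4 + r}{6 + r}$)
$o = -6438$
$I{\left(E \right)} = 7 - E$ ($I{\left(E \right)} = 7 + E \frac{4 - 5}{6 - 5} = 7 + E 1^{-1} \left(-1\right) = 7 + E 1 \left(-1\right) = 7 + E \left(-1\right) = 7 - E$)
$\frac{o}{I{\left(157 \right)}} = - \frac{6438}{7 - 157} = - \frac{6438}{-150} = \left(-6438\right) \left(- \frac{1}{150}\right) = \frac{1073}{25}$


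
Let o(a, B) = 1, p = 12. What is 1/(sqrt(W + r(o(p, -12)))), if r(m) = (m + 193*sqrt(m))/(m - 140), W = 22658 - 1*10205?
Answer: sqrt(240577447)/1730773 ≈ 0.0089616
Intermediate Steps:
W = 12453 (W = 22658 - 10205 = 12453)
r(m) = (m + 193*sqrt(m))/(-140 + m)
1/(sqrt(W + r(o(p, -12)))) = 1/(sqrt(12453 + (1 + 193*sqrt(1))/(-140 + 1))) = 1/(sqrt(12453 + (1 + 193*1)/(-139))) = 1/(sqrt(12453 - (1 + 193)/139)) = 1/(sqrt(12453 - 1/139*194)) = 1/(sqrt(12453 - 194/139)) = 1/(sqrt(1730773/139)) = 1/(sqrt(240577447)/139) = sqrt(240577447)/1730773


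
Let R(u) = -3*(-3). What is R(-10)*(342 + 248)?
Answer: 5310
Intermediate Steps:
R(u) = 9
R(-10)*(342 + 248) = 9*(342 + 248) = 9*590 = 5310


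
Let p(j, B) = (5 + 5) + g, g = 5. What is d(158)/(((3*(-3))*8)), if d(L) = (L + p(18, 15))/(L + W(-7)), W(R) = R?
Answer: -173/10872 ≈ -0.015912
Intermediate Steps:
p(j, B) = 15 (p(j, B) = (5 + 5) + 5 = 10 + 5 = 15)
d(L) = (15 + L)/(-7 + L) (d(L) = (L + 15)/(L - 7) = (15 + L)/(-7 + L))
d(158)/(((3*(-3))*8)) = ((15 + 158)/(-7 + 158))/(((3*(-3))*8)) = (173/151)/((-9*8)) = ((1/151)*173)/(-72) = (173/151)*(-1/72) = -173/10872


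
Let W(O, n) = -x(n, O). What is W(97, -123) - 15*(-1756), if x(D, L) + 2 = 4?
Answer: 26338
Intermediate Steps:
x(D, L) = 2 (x(D, L) = -2 + 4 = 2)
W(O, n) = -2 (W(O, n) = -1*2 = -2)
W(97, -123) - 15*(-1756) = -2 - 15*(-1756) = -2 + 26340 = 26338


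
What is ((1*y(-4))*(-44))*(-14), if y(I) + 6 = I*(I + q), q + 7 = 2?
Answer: 18480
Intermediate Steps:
q = -5 (q = -7 + 2 = -5)
y(I) = -6 + I*(-5 + I) (y(I) = -6 + I*(I - 5) = -6 + I*(-5 + I))
((1*y(-4))*(-44))*(-14) = ((1*(-6 + (-4)² - 5*(-4)))*(-44))*(-14) = ((1*(-6 + 16 + 20))*(-44))*(-14) = ((1*30)*(-44))*(-14) = (30*(-44))*(-14) = -1320*(-14) = 18480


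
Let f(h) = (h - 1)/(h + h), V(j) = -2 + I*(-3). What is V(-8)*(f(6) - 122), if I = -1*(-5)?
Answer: 24803/12 ≈ 2066.9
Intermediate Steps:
I = 5
V(j) = -17 (V(j) = -2 + 5*(-3) = -2 - 15 = -17)
f(h) = (-1 + h)/(2*h) (f(h) = (-1 + h)/((2*h)) = (-1 + h)*(1/(2*h)) = (-1 + h)/(2*h))
V(-8)*(f(6) - 122) = -17*((½)*(-1 + 6)/6 - 122) = -17*((½)*(⅙)*5 - 122) = -17*(5/12 - 122) = -17*(-1459/12) = 24803/12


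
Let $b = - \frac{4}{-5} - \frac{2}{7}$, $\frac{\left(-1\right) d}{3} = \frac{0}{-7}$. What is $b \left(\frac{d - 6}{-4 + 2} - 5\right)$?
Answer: $- \frac{36}{35} \approx -1.0286$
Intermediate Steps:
$d = 0$ ($d = - 3 \frac{0}{-7} = - 3 \cdot 0 \left(- \frac{1}{7}\right) = \left(-3\right) 0 = 0$)
$b = \frac{18}{35}$ ($b = \left(-4\right) \left(- \frac{1}{5}\right) - \frac{2}{7} = \frac{4}{5} - \frac{2}{7} = \frac{18}{35} \approx 0.51429$)
$b \left(\frac{d - 6}{-4 + 2} - 5\right) = \frac{18 \left(\frac{0 - 6}{-4 + 2} - 5\right)}{35} = \frac{18 \left(- \frac{6}{-2} - 5\right)}{35} = \frac{18 \left(\left(-6\right) \left(- \frac{1}{2}\right) - 5\right)}{35} = \frac{18 \left(3 - 5\right)}{35} = \frac{18}{35} \left(-2\right) = - \frac{36}{35}$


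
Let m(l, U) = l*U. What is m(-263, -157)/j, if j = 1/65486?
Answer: 2703982426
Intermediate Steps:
m(l, U) = U*l
j = 1/65486 ≈ 1.5270e-5
m(-263, -157)/j = (-157*(-263))/(1/65486) = 41291*65486 = 2703982426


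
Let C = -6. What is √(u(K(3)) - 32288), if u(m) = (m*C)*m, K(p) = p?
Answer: I*√32342 ≈ 179.84*I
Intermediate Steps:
u(m) = -6*m² (u(m) = (m*(-6))*m = (-6*m)*m = -6*m²)
√(u(K(3)) - 32288) = √(-6*3² - 32288) = √(-6*9 - 32288) = √(-54 - 32288) = √(-32342) = I*√32342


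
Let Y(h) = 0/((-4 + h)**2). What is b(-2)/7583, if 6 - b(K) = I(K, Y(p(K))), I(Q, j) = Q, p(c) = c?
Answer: 8/7583 ≈ 0.0010550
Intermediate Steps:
Y(h) = 0 (Y(h) = 0/(-4 + h)**2 = 0)
b(K) = 6 - K
b(-2)/7583 = (6 - 1*(-2))/7583 = (6 + 2)*(1/7583) = 8*(1/7583) = 8/7583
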